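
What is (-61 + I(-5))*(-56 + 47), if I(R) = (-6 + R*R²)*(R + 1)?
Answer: -4167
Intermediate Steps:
I(R) = (1 + R)*(-6 + R³) (I(R) = (-6 + R³)*(1 + R) = (1 + R)*(-6 + R³))
(-61 + I(-5))*(-56 + 47) = (-61 + (-6 + (-5)³ + (-5)⁴ - 6*(-5)))*(-56 + 47) = (-61 + (-6 - 125 + 625 + 30))*(-9) = (-61 + 524)*(-9) = 463*(-9) = -4167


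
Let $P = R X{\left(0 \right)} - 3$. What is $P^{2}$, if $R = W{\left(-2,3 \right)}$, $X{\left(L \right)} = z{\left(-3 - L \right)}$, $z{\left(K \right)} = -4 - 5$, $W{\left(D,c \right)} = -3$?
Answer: $576$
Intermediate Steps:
$z{\left(K \right)} = -9$ ($z{\left(K \right)} = -4 - 5 = -9$)
$X{\left(L \right)} = -9$
$R = -3$
$P = 24$ ($P = \left(-3\right) \left(-9\right) - 3 = 27 - 3 = 24$)
$P^{2} = 24^{2} = 576$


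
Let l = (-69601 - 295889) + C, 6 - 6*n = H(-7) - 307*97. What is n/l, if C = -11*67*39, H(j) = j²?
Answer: -236/18773 ≈ -0.012571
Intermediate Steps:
C = -28743 (C = -737*39 = -28743)
n = 4956 (n = 1 - ((-7)² - 307*97)/6 = 1 - (49 - 29779)/6 = 1 - ⅙*(-29730) = 1 + 4955 = 4956)
l = -394233 (l = (-69601 - 295889) - 28743 = -365490 - 28743 = -394233)
n/l = 4956/(-394233) = 4956*(-1/394233) = -236/18773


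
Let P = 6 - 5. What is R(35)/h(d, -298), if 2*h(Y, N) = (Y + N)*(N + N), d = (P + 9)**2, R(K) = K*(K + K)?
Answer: 1225/29502 ≈ 0.041523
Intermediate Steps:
P = 1
R(K) = 2*K**2 (R(K) = K*(2*K) = 2*K**2)
d = 100 (d = (1 + 9)**2 = 10**2 = 100)
h(Y, N) = N*(N + Y) (h(Y, N) = ((Y + N)*(N + N))/2 = ((N + Y)*(2*N))/2 = (2*N*(N + Y))/2 = N*(N + Y))
R(35)/h(d, -298) = (2*35**2)/((-298*(-298 + 100))) = (2*1225)/((-298*(-198))) = 2450/59004 = 2450*(1/59004) = 1225/29502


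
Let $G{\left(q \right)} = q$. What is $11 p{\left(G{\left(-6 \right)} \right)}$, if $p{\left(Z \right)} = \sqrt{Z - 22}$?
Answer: $22 i \sqrt{7} \approx 58.207 i$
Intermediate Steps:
$p{\left(Z \right)} = \sqrt{-22 + Z}$
$11 p{\left(G{\left(-6 \right)} \right)} = 11 \sqrt{-22 - 6} = 11 \sqrt{-28} = 11 \cdot 2 i \sqrt{7} = 22 i \sqrt{7}$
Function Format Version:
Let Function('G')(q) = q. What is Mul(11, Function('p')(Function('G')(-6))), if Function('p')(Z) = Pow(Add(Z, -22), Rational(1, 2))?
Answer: Mul(22, I, Pow(7, Rational(1, 2))) ≈ Mul(58.207, I)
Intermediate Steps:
Function('p')(Z) = Pow(Add(-22, Z), Rational(1, 2))
Mul(11, Function('p')(Function('G')(-6))) = Mul(11, Pow(Add(-22, -6), Rational(1, 2))) = Mul(11, Pow(-28, Rational(1, 2))) = Mul(11, Mul(2, I, Pow(7, Rational(1, 2)))) = Mul(22, I, Pow(7, Rational(1, 2)))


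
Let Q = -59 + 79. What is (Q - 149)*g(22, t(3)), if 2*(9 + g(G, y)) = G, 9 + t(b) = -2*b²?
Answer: -258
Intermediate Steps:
t(b) = -9 - 2*b²
g(G, y) = -9 + G/2
Q = 20
(Q - 149)*g(22, t(3)) = (20 - 149)*(-9 + (½)*22) = -129*(-9 + 11) = -129*2 = -258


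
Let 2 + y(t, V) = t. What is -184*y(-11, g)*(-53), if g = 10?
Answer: -126776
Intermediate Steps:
y(t, V) = -2 + t
-184*y(-11, g)*(-53) = -184*(-2 - 11)*(-53) = -184*(-13)*(-53) = 2392*(-53) = -126776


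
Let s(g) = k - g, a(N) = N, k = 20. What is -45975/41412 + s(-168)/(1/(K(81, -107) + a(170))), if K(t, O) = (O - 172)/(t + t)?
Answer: 3930219779/124236 ≈ 31635.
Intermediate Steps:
s(g) = 20 - g
K(t, O) = (-172 + O)/(2*t) (K(t, O) = (-172 + O)/((2*t)) = (-172 + O)*(1/(2*t)) = (-172 + O)/(2*t))
-45975/41412 + s(-168)/(1/(K(81, -107) + a(170))) = -45975/41412 + (20 - 1*(-168))/(1/((½)*(-172 - 107)/81 + 170)) = -45975*1/41412 + (20 + 168)/(1/((½)*(1/81)*(-279) + 170)) = -15325/13804 + 188/(1/(-31/18 + 170)) = -15325/13804 + 188/(1/(3029/18)) = -15325/13804 + 188/(18/3029) = -15325/13804 + 188*(3029/18) = -15325/13804 + 284726/9 = 3930219779/124236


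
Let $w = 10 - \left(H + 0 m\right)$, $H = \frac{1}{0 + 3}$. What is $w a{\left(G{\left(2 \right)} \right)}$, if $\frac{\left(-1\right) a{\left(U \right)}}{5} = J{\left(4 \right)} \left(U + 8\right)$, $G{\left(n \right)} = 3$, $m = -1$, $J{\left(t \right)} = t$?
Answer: $- \frac{6380}{3} \approx -2126.7$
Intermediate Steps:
$H = \frac{1}{3} \approx 0.33333$
$a{\left(U \right)} = -160 - 20 U$ ($a{\left(U \right)} = - 5 \cdot 4 \left(U + 8\right) = - 5 \cdot 4 \left(8 + U\right) = - 5 \left(32 + 4 U\right) = -160 - 20 U$)
$w = \frac{29}{3}$ ($w = 10 - \left(\frac{1}{3} + 0 \left(-1\right)\right) = 10 - \left(\frac{1}{3} + 0\right) = 10 - \frac{1}{3} = \frac{29}{3} \approx 9.6667$)
$w a{\left(G{\left(2 \right)} \right)} = \frac{29 \left(-160 - 60\right)}{3} = \frac{29}{3} \left(-220\right) = - \frac{6380}{3}$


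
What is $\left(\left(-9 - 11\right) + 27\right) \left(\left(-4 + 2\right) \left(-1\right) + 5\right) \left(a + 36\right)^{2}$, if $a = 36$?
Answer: $254016$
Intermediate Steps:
$\left(\left(-9 - 11\right) + 27\right) \left(\left(-4 + 2\right) \left(-1\right) + 5\right) \left(a + 36\right)^{2} = \left(\left(-9 - 11\right) + 27\right) \left(\left(-4 + 2\right) \left(-1\right) + 5\right) \left(36 + 36\right)^{2} = \left(-20 + 27\right) \left(\left(-2\right) \left(-1\right) + 5\right) 72^{2} = 7 \left(2 + 5\right) 5184 = 7 \cdot 7 \cdot 5184 = 49 \cdot 5184 = 254016$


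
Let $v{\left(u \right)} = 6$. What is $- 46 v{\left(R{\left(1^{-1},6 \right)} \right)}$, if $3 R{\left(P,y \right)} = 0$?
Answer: $-276$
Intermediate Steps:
$R{\left(P,y \right)} = 0$ ($R{\left(P,y \right)} = \frac{1}{3} \cdot 0 = 0$)
$- 46 v{\left(R{\left(1^{-1},6 \right)} \right)} = \left(-46\right) 6 = -276$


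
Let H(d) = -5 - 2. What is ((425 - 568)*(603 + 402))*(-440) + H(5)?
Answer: 63234593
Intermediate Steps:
H(d) = -7
((425 - 568)*(603 + 402))*(-440) + H(5) = ((425 - 568)*(603 + 402))*(-440) - 7 = -143*1005*(-440) - 7 = -143715*(-440) - 7 = 63234600 - 7 = 63234593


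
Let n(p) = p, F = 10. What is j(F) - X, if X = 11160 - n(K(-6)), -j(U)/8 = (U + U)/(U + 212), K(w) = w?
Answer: -1239506/111 ≈ -11167.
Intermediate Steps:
j(U) = -16*U/(212 + U) (j(U) = -8*(U + U)/(U + 212) = -8*2*U/(212 + U) = -16*U/(212 + U))
X = 11166 (X = 11160 - 1*(-6) = 11160 + 6 = 11166)
j(F) - X = -16*10/(212 + 10) - 1*11166 = -16*10/222 - 11166 = -16*10*1/222 - 11166 = -80/111 - 11166 = -1239506/111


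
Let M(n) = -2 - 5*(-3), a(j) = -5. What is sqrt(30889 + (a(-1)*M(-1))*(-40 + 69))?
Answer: 2*sqrt(7251) ≈ 170.31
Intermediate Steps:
M(n) = 13 (M(n) = -2 + 15 = 13)
sqrt(30889 + (a(-1)*M(-1))*(-40 + 69)) = sqrt(30889 + (-5*13)*(-40 + 69)) = sqrt(30889 - 65*29) = sqrt(30889 - 1885) = sqrt(29004) = 2*sqrt(7251)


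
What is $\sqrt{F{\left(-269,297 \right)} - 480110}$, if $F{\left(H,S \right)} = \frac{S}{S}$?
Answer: $i \sqrt{480109} \approx 692.9 i$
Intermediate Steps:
$F{\left(H,S \right)} = 1$
$\sqrt{F{\left(-269,297 \right)} - 480110} = \sqrt{1 - 480110} = \sqrt{-480109} = i \sqrt{480109}$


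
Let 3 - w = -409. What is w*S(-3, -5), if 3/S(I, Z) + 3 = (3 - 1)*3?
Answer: 412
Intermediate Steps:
w = 412 (w = 3 - 1*(-409) = 3 + 409 = 412)
S(I, Z) = 1 (S(I, Z) = 3/(-3 + (3 - 1)*3) = 3/(-3 + 2*3) = 3/(-3 + 6) = 3/3 = 3*(1/3) = 1)
w*S(-3, -5) = 412*1 = 412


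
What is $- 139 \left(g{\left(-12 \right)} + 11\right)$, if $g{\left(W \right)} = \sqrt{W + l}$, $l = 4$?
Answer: $-1529 - 278 i \sqrt{2} \approx -1529.0 - 393.15 i$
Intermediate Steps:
$g{\left(W \right)} = \sqrt{4 + W}$ ($g{\left(W \right)} = \sqrt{W + 4} = \sqrt{4 + W}$)
$- 139 \left(g{\left(-12 \right)} + 11\right) = - 139 \left(\sqrt{4 - 12} + 11\right) = - 139 \left(\sqrt{-8} + 11\right) = - 139 \left(2 i \sqrt{2} + 11\right) = - 139 \left(11 + 2 i \sqrt{2}\right) = -1529 - 278 i \sqrt{2}$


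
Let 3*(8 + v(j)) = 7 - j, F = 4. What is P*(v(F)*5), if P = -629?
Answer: 22015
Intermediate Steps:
v(j) = -17/3 - j/3 (v(j) = -8 + (7 - j)/3 = -8 + (7/3 - j/3) = -17/3 - j/3)
P*(v(F)*5) = -629*(-17/3 - ⅓*4)*5 = -629*(-17/3 - 4/3)*5 = -(-4403)*5 = -629*(-35) = 22015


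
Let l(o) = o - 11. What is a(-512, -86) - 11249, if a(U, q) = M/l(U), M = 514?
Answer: -5883741/523 ≈ -11250.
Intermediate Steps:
l(o) = -11 + o
a(U, q) = 514/(-11 + U)
a(-512, -86) - 11249 = 514/(-11 - 512) - 11249 = 514/(-523) - 11249 = 514*(-1/523) - 11249 = -514/523 - 11249 = -5883741/523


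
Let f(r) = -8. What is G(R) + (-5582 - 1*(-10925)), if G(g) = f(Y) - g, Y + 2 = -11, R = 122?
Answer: 5213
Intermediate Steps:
Y = -13 (Y = -2 - 11 = -13)
G(g) = -8 - g
G(R) + (-5582 - 1*(-10925)) = (-8 - 1*122) + (-5582 - 1*(-10925)) = (-8 - 122) + (-5582 + 10925) = -130 + 5343 = 5213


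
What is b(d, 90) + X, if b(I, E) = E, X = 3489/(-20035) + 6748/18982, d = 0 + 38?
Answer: 17148180641/190152185 ≈ 90.181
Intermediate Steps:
d = 38
X = 34483991/190152185 (X = 3489*(-1/20035) + 6748*(1/18982) = -3489/20035 + 3374/9491 = 34483991/190152185 ≈ 0.18135)
b(d, 90) + X = 90 + 34483991/190152185 = 17148180641/190152185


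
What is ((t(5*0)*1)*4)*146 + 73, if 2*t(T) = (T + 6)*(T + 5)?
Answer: 8833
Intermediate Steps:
t(T) = (5 + T)*(6 + T)/2 (t(T) = ((T + 6)*(T + 5))/2 = ((6 + T)*(5 + T))/2 = ((5 + T)*(6 + T))/2 = (5 + T)*(6 + T)/2)
((t(5*0)*1)*4)*146 + 73 = (((15 + (5*0)²/2 + 11*(5*0)/2)*1)*4)*146 + 73 = (((15 + (½)*0² + (11/2)*0)*1)*4)*146 + 73 = (((15 + (½)*0 + 0)*1)*4)*146 + 73 = (((15 + 0 + 0)*1)*4)*146 + 73 = ((15*1)*4)*146 + 73 = (15*4)*146 + 73 = 60*146 + 73 = 8760 + 73 = 8833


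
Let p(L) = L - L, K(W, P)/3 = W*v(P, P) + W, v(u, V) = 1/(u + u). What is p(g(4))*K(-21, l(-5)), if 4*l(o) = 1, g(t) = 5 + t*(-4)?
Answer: 0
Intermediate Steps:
g(t) = 5 - 4*t
v(u, V) = 1/(2*u)
l(o) = ¼ (l(o) = (¼)*1 = ¼)
K(W, P) = 3*W + 3*W/(2*P) (K(W, P) = 3*(W*(1/(2*P)) + W) = 3*(W/(2*P) + W) = 3*(W + W/(2*P)) = 3*W + 3*W/(2*P))
p(L) = 0
p(g(4))*K(-21, l(-5)) = 0*(3*(-21) + (3/2)*(-21)/(¼)) = 0*(-63 + (3/2)*(-21)*4) = 0*(-63 - 126) = 0*(-189) = 0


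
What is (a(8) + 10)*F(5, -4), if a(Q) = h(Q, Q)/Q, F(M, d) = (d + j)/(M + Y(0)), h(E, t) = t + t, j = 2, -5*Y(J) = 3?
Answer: -60/11 ≈ -5.4545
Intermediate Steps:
Y(J) = -⅗ (Y(J) = -⅕*3 = -⅗)
h(E, t) = 2*t
F(M, d) = (2 + d)/(-⅗ + M) (F(M, d) = (d + 2)/(M - ⅗) = (2 + d)/(-⅗ + M))
a(Q) = 2 (a(Q) = (2*Q)/Q = 2)
(a(8) + 10)*F(5, -4) = (2 + 10)*(5*(2 - 4)/(-3 + 5*5)) = 12*(5*(-2)/(-3 + 25)) = 12*(5*(-2)/22) = 12*(5*(1/22)*(-2)) = 12*(-5/11) = -60/11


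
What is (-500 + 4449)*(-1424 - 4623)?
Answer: -23879603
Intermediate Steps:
(-500 + 4449)*(-1424 - 4623) = 3949*(-6047) = -23879603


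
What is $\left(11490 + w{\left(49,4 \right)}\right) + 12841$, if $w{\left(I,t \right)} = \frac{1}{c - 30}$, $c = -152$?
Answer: $\frac{4428241}{182} \approx 24331.0$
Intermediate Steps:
$w{\left(I,t \right)} = - \frac{1}{182}$ ($w{\left(I,t \right)} = \frac{1}{-152 - 30} = \frac{1}{-182} = - \frac{1}{182}$)
$\left(11490 + w{\left(49,4 \right)}\right) + 12841 = \left(11490 - \frac{1}{182}\right) + 12841 = \frac{2091179}{182} + 12841 = \frac{4428241}{182}$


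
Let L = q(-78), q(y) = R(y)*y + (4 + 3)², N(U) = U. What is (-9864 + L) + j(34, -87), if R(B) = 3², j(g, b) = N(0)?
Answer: -10517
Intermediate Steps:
j(g, b) = 0
R(B) = 9
q(y) = 49 + 9*y (q(y) = 9*y + (4 + 3)² = 9*y + 7² = 9*y + 49 = 49 + 9*y)
L = -653 (L = 49 + 9*(-78) = 49 - 702 = -653)
(-9864 + L) + j(34, -87) = (-9864 - 653) + 0 = -10517 + 0 = -10517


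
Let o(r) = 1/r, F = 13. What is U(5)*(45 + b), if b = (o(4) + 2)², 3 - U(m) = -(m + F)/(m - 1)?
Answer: 12015/32 ≈ 375.47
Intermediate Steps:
U(m) = 3 + (13 + m)/(-1 + m) (U(m) = 3 - (-1)*(m + 13)/(m - 1) = 3 - (-1)*(13 + m)/(-1 + m) = 3 + (13 + m)/(-1 + m))
b = 81/16 (b = (1/4 + 2)² = (¼ + 2)² = (9/4)² = 81/16 ≈ 5.0625)
U(5)*(45 + b) = (2*(5 + 2*5)/(-1 + 5))*(45 + 81/16) = (2*(5 + 10)/4)*(801/16) = (2*(¼)*15)*(801/16) = (15/2)*(801/16) = 12015/32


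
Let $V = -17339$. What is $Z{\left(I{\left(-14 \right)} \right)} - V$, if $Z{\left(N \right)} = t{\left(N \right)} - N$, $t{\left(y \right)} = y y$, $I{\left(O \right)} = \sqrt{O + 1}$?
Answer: $17326 - i \sqrt{13} \approx 17326.0 - 3.6056 i$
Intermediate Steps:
$I{\left(O \right)} = \sqrt{1 + O}$
$t{\left(y \right)} = y^{2}$
$Z{\left(N \right)} = N^{2} - N$
$Z{\left(I{\left(-14 \right)} \right)} - V = \sqrt{1 - 14} \left(-1 + \sqrt{1 - 14}\right) - -17339 = \sqrt{-13} \left(-1 + \sqrt{-13}\right) + 17339 = i \sqrt{13} \left(-1 + i \sqrt{13}\right) + 17339 = 17339 + i \sqrt{13} \left(-1 + i \sqrt{13}\right)$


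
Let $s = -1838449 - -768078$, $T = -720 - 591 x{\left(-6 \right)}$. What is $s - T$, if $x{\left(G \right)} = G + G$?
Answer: $-1076743$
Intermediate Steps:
$x{\left(G \right)} = 2 G$
$T = 6372$ ($T = -720 - 591 \cdot 2 \left(-6\right) = -720 - -7092 = -720 + 7092 = 6372$)
$s = -1070371$ ($s = -1838449 + 768078 = -1070371$)
$s - T = -1070371 - 6372 = -1076743$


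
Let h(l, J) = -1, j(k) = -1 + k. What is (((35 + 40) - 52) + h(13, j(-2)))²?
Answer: 484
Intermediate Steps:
(((35 + 40) - 52) + h(13, j(-2)))² = (((35 + 40) - 52) - 1)² = ((75 - 52) - 1)² = (23 - 1)² = 22² = 484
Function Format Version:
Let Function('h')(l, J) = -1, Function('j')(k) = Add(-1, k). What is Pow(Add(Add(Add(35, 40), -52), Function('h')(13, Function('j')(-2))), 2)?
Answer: 484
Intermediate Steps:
Pow(Add(Add(Add(35, 40), -52), Function('h')(13, Function('j')(-2))), 2) = Pow(Add(Add(Add(35, 40), -52), -1), 2) = Pow(Add(Add(75, -52), -1), 2) = Pow(Add(23, -1), 2) = Pow(22, 2) = 484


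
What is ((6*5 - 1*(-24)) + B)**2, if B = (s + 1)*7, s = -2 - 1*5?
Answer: 144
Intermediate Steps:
s = -7 (s = -2 - 5 = -7)
B = -42 (B = (-7 + 1)*7 = -6*7 = -42)
((6*5 - 1*(-24)) + B)**2 = ((6*5 - 1*(-24)) - 42)**2 = ((30 + 24) - 42)**2 = (54 - 42)**2 = 12**2 = 144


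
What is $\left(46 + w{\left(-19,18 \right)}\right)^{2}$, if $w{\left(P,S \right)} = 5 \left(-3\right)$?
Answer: $961$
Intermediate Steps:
$w{\left(P,S \right)} = -15$
$\left(46 + w{\left(-19,18 \right)}\right)^{2} = \left(46 - 15\right)^{2} = 31^{2} = 961$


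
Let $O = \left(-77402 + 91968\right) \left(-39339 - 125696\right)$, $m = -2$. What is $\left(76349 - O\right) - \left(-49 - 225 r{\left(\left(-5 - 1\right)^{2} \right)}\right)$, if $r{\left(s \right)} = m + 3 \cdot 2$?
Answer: $2403977108$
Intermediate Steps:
$O = -2403899810$ ($O = 14566 \left(-165035\right) = -2403899810$)
$r{\left(s \right)} = 4$ ($r{\left(s \right)} = -2 + 3 \cdot 2 = -2 + 6 = 4$)
$\left(76349 - O\right) - \left(-49 - 225 r{\left(\left(-5 - 1\right)^{2} \right)}\right) = \left(76349 - -2403899810\right) - \left(-49 - 900\right) = \left(76349 + 2403899810\right) - \left(-49 - 900\right) = 2403976159 - -949 = 2403976159 + 949 = 2403977108$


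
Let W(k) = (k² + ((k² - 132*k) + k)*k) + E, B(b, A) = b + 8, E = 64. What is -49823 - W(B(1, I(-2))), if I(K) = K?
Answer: -40086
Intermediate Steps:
B(b, A) = 8 + b
W(k) = 64 + k² + k*(k² - 131*k) (W(k) = (k² + ((k² - 132*k) + k)*k) + 64 = (k² + (k² - 131*k)*k) + 64 = (k² + k*(k² - 131*k)) + 64 = 64 + k² + k*(k² - 131*k))
-49823 - W(B(1, I(-2))) = -49823 - (64 + (8 + 1)³ - 130*(8 + 1)²) = -49823 - (64 + 9³ - 130*9²) = -49823 - (64 + 729 - 130*81) = -49823 - (64 + 729 - 10530) = -49823 - 1*(-9737) = -49823 + 9737 = -40086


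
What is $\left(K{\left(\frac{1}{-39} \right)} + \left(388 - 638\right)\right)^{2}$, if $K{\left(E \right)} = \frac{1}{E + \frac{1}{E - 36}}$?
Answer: $\frac{618259827025}{8561476} \approx 72214.0$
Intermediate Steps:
$K{\left(E \right)} = \frac{1}{E + \frac{1}{-36 + E}}$
$\left(K{\left(\frac{1}{-39} \right)} + \left(388 - 638\right)\right)^{2} = \left(\frac{-36 + \frac{1}{-39}}{1 + \left(\frac{1}{-39}\right)^{2} - \frac{36}{-39}} + \left(388 - 638\right)\right)^{2} = \left(\frac{-36 - \frac{1}{39}}{1 + \left(- \frac{1}{39}\right)^{2} - - \frac{12}{13}} - 250\right)^{2} = \left(\frac{1}{1 + \frac{1}{1521} + \frac{12}{13}} \left(- \frac{1405}{39}\right) - 250\right)^{2} = \left(\frac{1}{\frac{2926}{1521}} \left(- \frac{1405}{39}\right) - 250\right)^{2} = \left(\frac{1521}{2926} \left(- \frac{1405}{39}\right) - 250\right)^{2} = \left(- \frac{54795}{2926} - 250\right)^{2} = \left(- \frac{786295}{2926}\right)^{2} = \frac{618259827025}{8561476}$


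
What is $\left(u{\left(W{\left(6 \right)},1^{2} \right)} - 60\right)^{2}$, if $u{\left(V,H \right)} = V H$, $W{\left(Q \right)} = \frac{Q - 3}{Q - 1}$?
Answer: $\frac{88209}{25} \approx 3528.4$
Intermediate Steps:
$W{\left(Q \right)} = \frac{-3 + Q}{-1 + Q}$
$u{\left(V,H \right)} = H V$
$\left(u{\left(W{\left(6 \right)},1^{2} \right)} - 60\right)^{2} = \left(1^{2} \frac{-3 + 6}{-1 + 6} - 60\right)^{2} = \left(1 \cdot \frac{1}{5} \cdot 3 - 60\right)^{2} = \left(1 \cdot \frac{3}{5} - 60\right)^{2} = \left(\frac{3}{5} - 60\right)^{2} = \left(- \frac{297}{5}\right)^{2} = \frac{88209}{25}$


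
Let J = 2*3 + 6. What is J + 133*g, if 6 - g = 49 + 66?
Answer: -14485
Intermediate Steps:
g = -109 (g = 6 - (49 + 66) = 6 - 1*115 = 6 - 115 = -109)
J = 12 (J = 6 + 6 = 12)
J + 133*g = 12 + 133*(-109) = 12 - 14497 = -14485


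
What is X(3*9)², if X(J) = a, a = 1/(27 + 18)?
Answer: 1/2025 ≈ 0.00049383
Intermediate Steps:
a = 1/45 ≈ 0.022222
X(J) = 1/45
X(3*9)² = (1/45)² = 1/2025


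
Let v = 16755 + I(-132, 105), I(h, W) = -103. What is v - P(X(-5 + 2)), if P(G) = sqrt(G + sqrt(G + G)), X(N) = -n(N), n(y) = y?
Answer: 16652 - sqrt(3 + sqrt(6)) ≈ 16650.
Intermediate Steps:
X(N) = -N
P(G) = sqrt(G + sqrt(2)*sqrt(G)) (P(G) = sqrt(G + sqrt(2*G)) = sqrt(G + sqrt(2)*sqrt(G)))
v = 16652 (v = 16755 - 103 = 16652)
v - P(X(-5 + 2)) = 16652 - sqrt(-(-5 + 2) + sqrt(2)*sqrt(-(-5 + 2))) = 16652 - sqrt(-1*(-3) + sqrt(2)*sqrt(-1*(-3))) = 16652 - sqrt(3 + sqrt(2)*sqrt(3)) = 16652 - sqrt(3 + sqrt(6))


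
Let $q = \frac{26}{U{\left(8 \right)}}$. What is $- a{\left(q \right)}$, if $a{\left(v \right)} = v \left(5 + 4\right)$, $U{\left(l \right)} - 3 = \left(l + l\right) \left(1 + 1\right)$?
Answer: $- \frac{234}{35} \approx -6.6857$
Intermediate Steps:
$U{\left(l \right)} = 3 + 4 l$ ($U{\left(l \right)} = 3 + \left(l + l\right) \left(1 + 1\right) = 3 + 2 l 2 = 3 + 4 l$)
$q = \frac{26}{35}$ ($q = \frac{26}{3 + 4 \cdot 8} = \frac{26}{3 + 32} = \frac{26}{35} \approx 0.74286$)
$a{\left(v \right)} = 9 v$ ($a{\left(v \right)} = v 9 = 9 v$)
$- a{\left(q \right)} = - \frac{9 \cdot 26}{35} = \left(-1\right) \frac{234}{35} = - \frac{234}{35}$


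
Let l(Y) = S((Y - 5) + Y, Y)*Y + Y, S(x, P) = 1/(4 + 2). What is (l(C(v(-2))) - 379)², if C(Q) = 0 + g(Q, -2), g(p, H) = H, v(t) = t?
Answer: 1308736/9 ≈ 1.4542e+5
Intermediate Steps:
S(x, P) = ⅙ (S(x, P) = 1/6 = ⅙)
C(Q) = -2 (C(Q) = 0 - 2 = -2)
l(Y) = 7*Y/6 (l(Y) = Y/6 + Y = 7*Y/6)
(l(C(v(-2))) - 379)² = ((7/6)*(-2) - 379)² = (-7/3 - 379)² = (-1144/3)² = 1308736/9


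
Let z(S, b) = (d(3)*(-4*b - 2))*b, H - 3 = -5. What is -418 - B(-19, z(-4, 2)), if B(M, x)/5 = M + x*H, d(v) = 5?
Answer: -1323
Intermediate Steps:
H = -2 (H = 3 - 5 = -2)
z(S, b) = b*(-10 - 20*b) (z(S, b) = (5*(-4*b - 2))*b = (5*(-2 - 4*b))*b = (-10 - 20*b)*b = b*(-10 - 20*b))
B(M, x) = -10*x + 5*M (B(M, x) = 5*(M + x*(-2)) = 5*(M - 2*x) = -10*x + 5*M)
-418 - B(-19, z(-4, 2)) = -418 - (-(-100)*2*(1 + 2*2) + 5*(-19)) = -418 - (-(-100)*2*(1 + 4) - 95) = -418 - (-(-100)*2*5 - 95) = -418 - (-10*(-100) - 95) = -418 - (1000 - 95) = -418 - 1*905 = -418 - 905 = -1323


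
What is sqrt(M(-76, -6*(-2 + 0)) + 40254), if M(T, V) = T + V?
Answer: sqrt(40190) ≈ 200.47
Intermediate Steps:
sqrt(M(-76, -6*(-2 + 0)) + 40254) = sqrt((-76 - 6*(-2 + 0)) + 40254) = sqrt((-76 - 6*(-2)) + 40254) = sqrt((-76 + 12) + 40254) = sqrt(-64 + 40254) = sqrt(40190)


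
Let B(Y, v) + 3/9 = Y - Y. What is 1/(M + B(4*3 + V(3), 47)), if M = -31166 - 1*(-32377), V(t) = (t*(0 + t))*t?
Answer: 3/3632 ≈ 0.00082599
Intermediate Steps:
V(t) = t**3 (V(t) = (t*t)*t = t**2*t = t**3)
M = 1211 (M = -31166 + 32377 = 1211)
B(Y, v) = -1/3 (B(Y, v) = -1/3 + (Y - Y) = -1/3 + 0 = -1/3)
1/(M + B(4*3 + V(3), 47)) = 1/(1211 - 1/3) = 1/(3632/3) = 3/3632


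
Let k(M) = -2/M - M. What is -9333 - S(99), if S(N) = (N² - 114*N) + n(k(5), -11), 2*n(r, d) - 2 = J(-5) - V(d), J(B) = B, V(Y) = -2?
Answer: -15695/2 ≈ -7847.5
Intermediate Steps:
k(M) = -M - 2/M
n(r, d) = -½ (n(r, d) = 1 + (-5 - 1*(-2))/2 = 1 + (-5 + 2)/2 = 1 + (½)*(-3) = 1 - 3/2 = -½)
S(N) = -½ + N² - 114*N (S(N) = (N² - 114*N) - ½ = -½ + N² - 114*N)
-9333 - S(99) = -9333 - (-½ + 99² - 114*99) = -9333 - (-½ + 9801 - 11286) = -9333 - 1*(-2971/2) = -9333 + 2971/2 = -15695/2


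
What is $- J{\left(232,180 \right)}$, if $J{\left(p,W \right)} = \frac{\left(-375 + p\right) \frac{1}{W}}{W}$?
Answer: $\frac{143}{32400} \approx 0.0044136$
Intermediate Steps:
$J{\left(p,W \right)} = \frac{-375 + p}{W^{2}}$ ($J{\left(p,W \right)} = \frac{\frac{1}{W} \left(-375 + p\right)}{W} = \frac{-375 + p}{W^{2}}$)
$- J{\left(232,180 \right)} = - \frac{-375 + 232}{32400} = - \frac{-143}{32400} = \left(-1\right) \left(- \frac{143}{32400}\right) = \frac{143}{32400}$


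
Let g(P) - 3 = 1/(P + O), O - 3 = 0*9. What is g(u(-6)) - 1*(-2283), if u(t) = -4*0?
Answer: 6859/3 ≈ 2286.3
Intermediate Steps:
u(t) = 0
O = 3 (O = 3 + 0*9 = 3 + 0 = 3)
g(P) = 3 + 1/(3 + P) (g(P) = 3 + 1/(P + 3) = 3 + 1/(3 + P))
g(u(-6)) - 1*(-2283) = (10 + 3*0)/(3 + 0) - 1*(-2283) = (10 + 0)/3 + 2283 = (1/3)*10 + 2283 = 10/3 + 2283 = 6859/3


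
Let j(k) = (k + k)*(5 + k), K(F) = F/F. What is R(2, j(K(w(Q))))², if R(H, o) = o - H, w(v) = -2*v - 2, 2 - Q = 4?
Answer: 100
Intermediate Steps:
Q = -2 (Q = 2 - 1*4 = 2 - 4 = -2)
w(v) = -2 - 2*v
K(F) = 1
j(k) = 2*k*(5 + k) (j(k) = (2*k)*(5 + k) = 2*k*(5 + k))
R(2, j(K(w(Q))))² = (2*1*(5 + 1) - 1*2)² = (2*1*6 - 2)² = (12 - 2)² = 10² = 100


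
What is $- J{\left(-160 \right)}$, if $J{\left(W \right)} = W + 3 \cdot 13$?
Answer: $121$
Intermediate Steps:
$J{\left(W \right)} = 39 + W$ ($J{\left(W \right)} = W + 39 = 39 + W$)
$- J{\left(-160 \right)} = - (39 - 160) = \left(-1\right) \left(-121\right) = 121$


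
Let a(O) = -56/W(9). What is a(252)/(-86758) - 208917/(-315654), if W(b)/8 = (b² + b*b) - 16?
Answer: 63006773527/95197248116 ≈ 0.66185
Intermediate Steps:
W(b) = -128 + 16*b² (W(b) = 8*((b² + b*b) - 16) = 8*((b² + b²) - 16) = 8*(2*b² - 16) = 8*(-16 + 2*b²) = -128 + 16*b²)
a(O) = -7/146 (a(O) = -56/(-128 + 16*9²) = -56/(-128 + 16*81) = -56/(-128 + 1296) = -56/1168 = -56*1/1168 = -7/146)
a(252)/(-86758) - 208917/(-315654) = -7/146/(-86758) - 208917/(-315654) = -7/146*(-1/86758) - 208917*(-1/315654) = 1/1809524 + 69639/105218 = 63006773527/95197248116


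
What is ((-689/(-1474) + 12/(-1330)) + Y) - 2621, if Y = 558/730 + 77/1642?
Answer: -76950551221847/29373462965 ≈ -2619.7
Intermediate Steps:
Y = 486223/599330 (Y = 558*(1/730) + 77*(1/1642) = 279/365 + 77/1642 = 486223/599330 ≈ 0.81128)
((-689/(-1474) + 12/(-1330)) + Y) - 2621 = ((-689/(-1474) + 12/(-1330)) + 486223/599330) - 2621 = ((-689*(-1/1474) + 12*(-1/1330)) + 486223/599330) - 2621 = ((689/1474 - 6/665) + 486223/599330) - 2621 = (449341/980210 + 486223/599330) - 2621 = 37295209418/29373462965 - 2621 = -76950551221847/29373462965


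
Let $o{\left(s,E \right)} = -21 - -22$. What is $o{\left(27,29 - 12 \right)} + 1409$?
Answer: $1410$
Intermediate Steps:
$o{\left(s,E \right)} = 1$ ($o{\left(s,E \right)} = -21 + 22 = 1$)
$o{\left(27,29 - 12 \right)} + 1409 = 1 + 1409 = 1410$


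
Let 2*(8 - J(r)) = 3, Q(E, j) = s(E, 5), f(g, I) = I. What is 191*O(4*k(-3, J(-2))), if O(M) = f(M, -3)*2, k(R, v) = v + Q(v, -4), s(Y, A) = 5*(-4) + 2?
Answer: -1146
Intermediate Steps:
s(Y, A) = -18 (s(Y, A) = -20 + 2 = -18)
Q(E, j) = -18
J(r) = 13/2 (J(r) = 8 - ½*3 = 8 - 3/2 = 13/2)
k(R, v) = -18 + v (k(R, v) = v - 18 = -18 + v)
O(M) = -6 (O(M) = -3*2 = -6)
191*O(4*k(-3, J(-2))) = 191*(-6) = -1146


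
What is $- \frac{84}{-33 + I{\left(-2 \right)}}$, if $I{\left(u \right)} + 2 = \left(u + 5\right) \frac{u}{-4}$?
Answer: $\frac{168}{67} \approx 2.5075$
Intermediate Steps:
$I{\left(u \right)} = -2 - \frac{u \left(5 + u\right)}{4}$ ($I{\left(u \right)} = -2 + \left(u + 5\right) \frac{u}{-4} = -2 + \left(5 + u\right) u \left(- \frac{1}{4}\right) = -2 + \left(5 + u\right) \left(- \frac{u}{4}\right) = -2 - \frac{u \left(5 + u\right)}{4}$)
$- \frac{84}{-33 + I{\left(-2 \right)}} = - \frac{84}{-33 - \left(- \frac{1}{2} + 1\right)} = - \frac{84}{-33 - \frac{1}{2}} = - \frac{84}{- \frac{67}{2}} = \left(-84\right) \left(- \frac{2}{67}\right) = \frac{168}{67}$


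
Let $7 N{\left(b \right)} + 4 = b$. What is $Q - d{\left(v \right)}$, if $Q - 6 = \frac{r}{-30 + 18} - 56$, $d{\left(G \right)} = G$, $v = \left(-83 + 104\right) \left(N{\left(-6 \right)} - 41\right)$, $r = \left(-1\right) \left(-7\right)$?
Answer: $\frac{10085}{12} \approx 840.42$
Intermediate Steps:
$N{\left(b \right)} = - \frac{4}{7} + \frac{b}{7}$
$r = 7$
$v = -891$ ($v = \left(-83 + 104\right) \left(\left(- \frac{4}{7} + \frac{1}{7} \left(-6\right)\right) - 41\right) = 21 \left(\left(- \frac{4}{7} - \frac{6}{7}\right) - 41\right) = 21 \left(- \frac{10}{7} - 41\right) = 21 \left(- \frac{297}{7}\right) = -891$)
$Q = - \frac{607}{12}$ ($Q = 6 - \left(56 - \frac{1}{-30 + 18} \cdot 7\right) = 6 - \left(56 - \frac{1}{-12} \cdot 7\right) = 6 - \frac{679}{12} = - \frac{607}{12} \approx -50.583$)
$Q - d{\left(v \right)} = - \frac{607}{12} - -891 = - \frac{607}{12} + 891 = \frac{10085}{12}$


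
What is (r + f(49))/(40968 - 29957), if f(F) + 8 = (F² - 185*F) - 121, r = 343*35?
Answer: 5212/11011 ≈ 0.47334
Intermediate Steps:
r = 12005
f(F) = -129 + F² - 185*F (f(F) = -8 + ((F² - 185*F) - 121) = -8 + (-121 + F² - 185*F) = -129 + F² - 185*F)
(r + f(49))/(40968 - 29957) = (12005 + (-129 + 49² - 185*49))/(40968 - 29957) = (12005 + (-129 + 2401 - 9065))/11011 = (12005 - 6793)*(1/11011) = 5212*(1/11011) = 5212/11011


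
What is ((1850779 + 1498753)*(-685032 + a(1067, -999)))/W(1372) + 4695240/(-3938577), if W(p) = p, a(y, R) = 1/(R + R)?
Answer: -1504695317023171249309/899720652726 ≈ -1.6724e+9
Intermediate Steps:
a(y, R) = 1/(2*R)
((1850779 + 1498753)*(-685032 + a(1067, -999)))/W(1372) + 4695240/(-3938577) = ((1850779 + 1498753)*(-685032 + (½)/(-999)))/1372 + 4695240/(-3938577) = (3349532*(-685032 + (½)*(-1/999)))*(1/1372) + 4695240*(-1/3938577) = (3349532*(-685032 - 1/1998))*(1/1372) - 1565080/1312859 = (3349532*(-1368693937/1998))*(1/1372) - 1565080/1312859 = -2292242070093742/999*1/1372 - 1565080/1312859 = -1146121035046871/685314 - 1565080/1312859 = -1504695317023171249309/899720652726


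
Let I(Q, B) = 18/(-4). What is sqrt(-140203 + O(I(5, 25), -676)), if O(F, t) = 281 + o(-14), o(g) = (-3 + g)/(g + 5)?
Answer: I*sqrt(1259281)/3 ≈ 374.06*I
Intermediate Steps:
I(Q, B) = -9/2 (I(Q, B) = 18*(-1/4) = -9/2)
o(g) = (-3 + g)/(5 + g)
O(F, t) = 2546/9 (O(F, t) = 281 + (-3 - 14)/(5 - 14) = 281 - 17/(-9) = 281 - 1/9*(-17) = 281 + 17/9 = 2546/9)
sqrt(-140203 + O(I(5, 25), -676)) = sqrt(-140203 + 2546/9) = sqrt(-1259281/9) = I*sqrt(1259281)/3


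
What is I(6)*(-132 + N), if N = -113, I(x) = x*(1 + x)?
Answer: -10290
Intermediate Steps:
I(6)*(-132 + N) = (6*(1 + 6))*(-132 - 113) = (6*7)*(-245) = 42*(-245) = -10290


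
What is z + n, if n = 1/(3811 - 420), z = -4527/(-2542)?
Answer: 15353599/8619922 ≈ 1.7812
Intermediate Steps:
z = 4527/2542 (z = -4527*(-1/2542) = 4527/2542 ≈ 1.7809)
n = 1/3391 ≈ 0.00029490
z + n = 4527/2542 + 1/3391 = 15353599/8619922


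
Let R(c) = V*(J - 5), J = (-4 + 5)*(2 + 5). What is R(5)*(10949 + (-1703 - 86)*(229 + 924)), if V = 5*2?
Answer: -41035360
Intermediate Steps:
V = 10
J = 7 (J = 1*7 = 7)
R(c) = 20 (R(c) = 10*(7 - 5) = 10*2 = 20)
R(5)*(10949 + (-1703 - 86)*(229 + 924)) = 20*(10949 + (-1703 - 86)*(229 + 924)) = 20*(10949 - 1789*1153) = 20*(10949 - 2062717) = 20*(-2051768) = -41035360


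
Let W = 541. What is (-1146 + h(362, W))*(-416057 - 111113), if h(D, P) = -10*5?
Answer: 630495320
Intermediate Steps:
h(D, P) = -50
(-1146 + h(362, W))*(-416057 - 111113) = (-1146 - 50)*(-416057 - 111113) = -1196*(-527170) = 630495320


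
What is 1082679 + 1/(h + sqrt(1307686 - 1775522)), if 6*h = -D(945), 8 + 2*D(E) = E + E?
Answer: 19193275333137/17727577 - 72*I*sqrt(116959)/17727577 ≈ 1.0827e+6 - 0.001389*I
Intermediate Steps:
D(E) = -4 + E (D(E) = -4 + (E + E)/2 = -4 + (2*E)/2 = -4 + E)
h = -941/6 (h = (-(-4 + 945))/6 = (-1*941)/6 = (1/6)*(-941) = -941/6 ≈ -156.83)
1082679 + 1/(h + sqrt(1307686 - 1775522)) = 1082679 + 1/(-941/6 + sqrt(1307686 - 1775522)) = 1082679 + 1/(-941/6 + sqrt(-467836)) = 1082679 + 1/(-941/6 + 2*I*sqrt(116959))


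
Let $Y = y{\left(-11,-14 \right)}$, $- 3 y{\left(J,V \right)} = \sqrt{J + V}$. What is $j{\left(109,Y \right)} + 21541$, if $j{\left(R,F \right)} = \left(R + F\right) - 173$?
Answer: $21477 - \frac{5 i}{3} \approx 21477.0 - 1.6667 i$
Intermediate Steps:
$y{\left(J,V \right)} = - \frac{\sqrt{J + V}}{3}$
$Y = - \frac{5 i}{3}$ ($Y = - \frac{\sqrt{-11 - 14}}{3} = - \frac{\sqrt{-25}}{3} = - \frac{5 i}{3} \approx - 1.6667 i$)
$j{\left(R,F \right)} = -173 + F + R$ ($j{\left(R,F \right)} = \left(F + R\right) - 173 = -173 + F + R$)
$j{\left(109,Y \right)} + 21541 = \left(-173 - \frac{5 i}{3} + 109\right) + 21541 = \left(-64 - \frac{5 i}{3}\right) + 21541 = 21477 - \frac{5 i}{3}$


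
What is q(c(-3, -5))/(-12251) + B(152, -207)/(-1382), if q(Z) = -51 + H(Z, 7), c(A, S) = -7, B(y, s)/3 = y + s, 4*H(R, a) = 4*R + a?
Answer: 4198305/33861764 ≈ 0.12398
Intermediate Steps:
H(R, a) = R + a/4 (H(R, a) = (4*R + a)/4 = (a + 4*R)/4 = R + a/4)
B(y, s) = 3*s + 3*y (B(y, s) = 3*(y + s) = 3*(s + y) = 3*s + 3*y)
q(Z) = -197/4 + Z (q(Z) = -51 + (Z + (¼)*7) = -51 + (Z + 7/4) = -51 + (7/4 + Z) = -197/4 + Z)
q(c(-3, -5))/(-12251) + B(152, -207)/(-1382) = (-197/4 - 7)/(-12251) + (3*(-207) + 3*152)/(-1382) = -225/4*(-1/12251) + (-621 + 456)*(-1/1382) = 225/49004 - 165*(-1/1382) = 225/49004 + 165/1382 = 4198305/33861764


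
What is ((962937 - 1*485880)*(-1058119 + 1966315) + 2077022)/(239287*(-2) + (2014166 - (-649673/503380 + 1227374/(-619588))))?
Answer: 33782431318755183020840/119733514151080831 ≈ 2.8215e+5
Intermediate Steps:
((962937 - 1*485880)*(-1058119 + 1966315) + 2077022)/(239287*(-2) + (2014166 - (-649673/503380 + 1227374/(-619588)))) = ((962937 - 485880)*908196 + 2077022)/(-478574 + (2014166 - (-649673*1/503380 + 1227374*(-1/619588)))) = (477057*908196 + 2077022)/(-478574 + (2014166 - (-649673/503380 - 613687/309794))) = (433261259172 + 2077022)/(-478574 + (2014166 - 1*(-255091279711/77972051860))) = 433263336194/(-478574 + (2014166 + 255091279711/77972051860)) = 433263336194/(-478574 + 157048910897928471/77972051860) = 433263336194/(119733514151080831/77972051860) = 433263336194*(77972051860/119733514151080831) = 33782431318755183020840/119733514151080831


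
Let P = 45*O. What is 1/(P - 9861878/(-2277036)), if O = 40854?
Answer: 1138518/2093090577679 ≈ 5.4394e-7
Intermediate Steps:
P = 1838430 (P = 45*40854 = 1838430)
1/(P - 9861878/(-2277036)) = 1/(1838430 - 9861878/(-2277036)) = 1/(1838430 - 9861878*(-1/2277036)) = 1/(1838430 + 4930939/1138518) = 1/(2093090577679/1138518) = 1138518/2093090577679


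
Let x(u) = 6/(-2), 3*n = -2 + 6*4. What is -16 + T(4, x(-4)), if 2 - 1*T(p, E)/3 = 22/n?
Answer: -19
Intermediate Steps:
n = 22/3 (n = (-2 + 6*4)/3 = (-2 + 24)/3 = (1/3)*22 = 22/3 ≈ 7.3333)
x(u) = -3 (x(u) = 6*(-1/2) = -3)
T(p, E) = -3 (T(p, E) = 6 - 66/22/3 = 6 - 66*3/22 = 6 - 3*3 = 6 - 9 = -3)
-16 + T(4, x(-4)) = -16 - 3 = -19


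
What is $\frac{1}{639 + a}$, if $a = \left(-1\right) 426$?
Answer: $\frac{1}{213} \approx 0.0046948$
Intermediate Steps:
$a = -426$
$\frac{1}{639 + a} = \frac{1}{639 - 426} = \frac{1}{213}$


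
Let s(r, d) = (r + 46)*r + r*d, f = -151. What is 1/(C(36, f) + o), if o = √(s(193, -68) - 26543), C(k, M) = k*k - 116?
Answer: 59/69297 - √1615/692970 ≈ 0.00079342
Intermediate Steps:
s(r, d) = d*r + r*(46 + r) (s(r, d) = (46 + r)*r + d*r = r*(46 + r) + d*r = d*r + r*(46 + r))
C(k, M) = -116 + k² (C(k, M) = k² - 116 = -116 + k²)
o = 2*√1615 (o = √(193*(46 - 68 + 193) - 26543) = √(193*171 - 26543) = √(33003 - 26543) = √6460 = 2*√1615 ≈ 80.374)
1/(C(36, f) + o) = 1/((-116 + 36²) + 2*√1615) = 1/((-116 + 1296) + 2*√1615) = 1/(1180 + 2*√1615)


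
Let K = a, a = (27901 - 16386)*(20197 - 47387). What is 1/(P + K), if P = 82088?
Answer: -1/313010762 ≈ -3.1948e-9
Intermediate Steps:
a = -313092850 (a = 11515*(-27190) = -313092850)
K = -313092850
1/(P + K) = 1/(82088 - 313092850) = 1/(-313010762) = -1/313010762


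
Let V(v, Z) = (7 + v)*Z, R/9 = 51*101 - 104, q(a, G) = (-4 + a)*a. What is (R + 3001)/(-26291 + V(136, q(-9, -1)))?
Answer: -6053/1195 ≈ -5.0653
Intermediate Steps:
q(a, G) = a*(-4 + a)
R = 45423 (R = 9*(51*101 - 104) = 9*(5151 - 104) = 9*5047 = 45423)
V(v, Z) = Z*(7 + v)
(R + 3001)/(-26291 + V(136, q(-9, -1))) = (45423 + 3001)/(-26291 + (-9*(-4 - 9))*(7 + 136)) = 48424/(-26291 - 9*(-13)*143) = 48424/(-26291 + 117*143) = 48424/(-26291 + 16731) = 48424/(-9560) = 48424*(-1/9560) = -6053/1195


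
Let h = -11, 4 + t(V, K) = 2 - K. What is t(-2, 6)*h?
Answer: 88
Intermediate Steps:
t(V, K) = -2 - K (t(V, K) = -4 + (2 - K) = -2 - K)
t(-2, 6)*h = (-2 - 1*6)*(-11) = (-2 - 6)*(-11) = -8*(-11) = 88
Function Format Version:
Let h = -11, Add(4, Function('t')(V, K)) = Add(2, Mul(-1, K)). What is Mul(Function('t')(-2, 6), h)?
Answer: 88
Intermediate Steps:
Function('t')(V, K) = Add(-2, Mul(-1, K)) (Function('t')(V, K) = Add(-4, Add(2, Mul(-1, K))) = Add(-2, Mul(-1, K)))
Mul(Function('t')(-2, 6), h) = Mul(Add(-2, Mul(-1, 6)), -11) = Mul(Add(-2, -6), -11) = Mul(-8, -11) = 88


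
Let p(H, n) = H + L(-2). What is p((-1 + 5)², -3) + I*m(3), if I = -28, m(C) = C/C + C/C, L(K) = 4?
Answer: -36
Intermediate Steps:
p(H, n) = 4 + H (p(H, n) = H + 4 = 4 + H)
m(C) = 2 (m(C) = 1 + 1 = 2)
p((-1 + 5)², -3) + I*m(3) = (4 + (-1 + 5)²) - 28*2 = (4 + 4²) - 56 = (4 + 16) - 56 = 20 - 56 = -36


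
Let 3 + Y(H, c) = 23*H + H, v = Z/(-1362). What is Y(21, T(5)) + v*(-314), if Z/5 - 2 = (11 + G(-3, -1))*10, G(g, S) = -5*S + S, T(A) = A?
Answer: 460501/681 ≈ 676.21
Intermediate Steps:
G(g, S) = -4*S
Z = 760 (Z = 10 + 5*((11 - 4*(-1))*10) = 10 + 5*((11 + 4)*10) = 10 + 5*(15*10) = 10 + 5*150 = 10 + 750 = 760)
v = -380/681 (v = 760/(-1362) = 760*(-1/1362) = -380/681 ≈ -0.55800)
Y(H, c) = -3 + 24*H (Y(H, c) = -3 + (23*H + H) = -3 + 24*H)
Y(21, T(5)) + v*(-314) = (-3 + 24*21) - 380/681*(-314) = (-3 + 504) + 119320/681 = 501 + 119320/681 = 460501/681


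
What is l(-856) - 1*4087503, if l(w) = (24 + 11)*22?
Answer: -4086733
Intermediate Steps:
l(w) = 770 (l(w) = 35*22 = 770)
l(-856) - 1*4087503 = 770 - 1*4087503 = 770 - 4087503 = -4086733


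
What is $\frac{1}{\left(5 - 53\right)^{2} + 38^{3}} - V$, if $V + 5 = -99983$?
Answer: $\frac{5716913889}{57176} \approx 99988.0$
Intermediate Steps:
$V = -99988$ ($V = -5 - 99983 = -99988$)
$\frac{1}{\left(5 - 53\right)^{2} + 38^{3}} - V = \frac{1}{\left(5 - 53\right)^{2} + 38^{3}} - -99988 = \frac{1}{\left(-48\right)^{2} + 54872} + 99988 = \frac{1}{2304 + 54872} + 99988 = \frac{1}{57176} + 99988 = \frac{5716913889}{57176}$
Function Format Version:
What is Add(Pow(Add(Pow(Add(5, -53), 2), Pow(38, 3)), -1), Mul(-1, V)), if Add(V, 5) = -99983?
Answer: Rational(5716913889, 57176) ≈ 99988.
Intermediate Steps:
V = -99988 (V = Add(-5, -99983) = -99988)
Add(Pow(Add(Pow(Add(5, -53), 2), Pow(38, 3)), -1), Mul(-1, V)) = Add(Pow(Add(Pow(Add(5, -53), 2), Pow(38, 3)), -1), Mul(-1, -99988)) = Add(Pow(Add(Pow(-48, 2), 54872), -1), 99988) = Add(Pow(Add(2304, 54872), -1), 99988) = Add(Pow(57176, -1), 99988) = Add(Rational(1, 57176), 99988) = Rational(5716913889, 57176)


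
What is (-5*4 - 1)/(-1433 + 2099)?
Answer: -7/222 ≈ -0.031532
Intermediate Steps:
(-5*4 - 1)/(-1433 + 2099) = (-20 - 1)/666 = (1/666)*(-21) = -7/222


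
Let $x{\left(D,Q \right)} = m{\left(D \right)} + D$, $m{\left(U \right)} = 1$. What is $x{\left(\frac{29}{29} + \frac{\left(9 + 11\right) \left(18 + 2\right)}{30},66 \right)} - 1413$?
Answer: $- \frac{4193}{3} \approx -1397.7$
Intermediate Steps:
$x{\left(D,Q \right)} = 1 + D$
$x{\left(\frac{29}{29} + \frac{\left(9 + 11\right) \left(18 + 2\right)}{30},66 \right)} - 1413 = \left(1 + \left(\frac{29}{29} + \frac{\left(9 + 11\right) \left(18 + 2\right)}{30}\right)\right) - 1413 = \left(1 + \left(29 \cdot \frac{1}{29} + 20 \cdot 20 \cdot \frac{1}{30}\right)\right) - 1413 = \left(1 + \left(1 + 400 \cdot \frac{1}{30}\right)\right) - 1413 = \left(1 + \left(1 + \frac{40}{3}\right)\right) - 1413 = \left(1 + \frac{43}{3}\right) - 1413 = \frac{46}{3} - 1413 = - \frac{4193}{3}$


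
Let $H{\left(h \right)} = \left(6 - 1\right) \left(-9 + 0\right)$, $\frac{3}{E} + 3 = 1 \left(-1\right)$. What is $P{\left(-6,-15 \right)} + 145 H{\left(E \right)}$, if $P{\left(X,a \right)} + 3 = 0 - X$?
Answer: $-6522$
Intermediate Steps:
$E = - \frac{3}{4}$ ($E = \frac{3}{-3 + 1 \left(-1\right)} = \frac{3}{-3 - 1} = \frac{3}{-4} = 3 \left(- \frac{1}{4}\right) = - \frac{3}{4} \approx -0.75$)
$P{\left(X,a \right)} = -3 - X$ ($P{\left(X,a \right)} = -3 + \left(0 - X\right) = -3 - X$)
$H{\left(h \right)} = -45$ ($H{\left(h \right)} = 5 \left(-9\right) = -45$)
$P{\left(-6,-15 \right)} + 145 H{\left(E \right)} = \left(-3 - -6\right) + 145 \left(-45\right) = \left(-3 + 6\right) - 6525 = 3 - 6525 = -6522$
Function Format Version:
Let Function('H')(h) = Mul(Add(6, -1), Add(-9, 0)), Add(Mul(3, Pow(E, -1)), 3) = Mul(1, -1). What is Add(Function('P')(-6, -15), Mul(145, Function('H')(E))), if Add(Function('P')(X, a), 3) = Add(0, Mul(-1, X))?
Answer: -6522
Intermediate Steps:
E = Rational(-3, 4) (E = Mul(3, Pow(Add(-3, Mul(1, -1)), -1)) = Mul(3, Pow(Add(-3, -1), -1)) = Mul(3, Pow(-4, -1)) = Mul(3, Rational(-1, 4)) = Rational(-3, 4) ≈ -0.75000)
Function('P')(X, a) = Add(-3, Mul(-1, X)) (Function('P')(X, a) = Add(-3, Add(0, Mul(-1, X))) = Add(-3, Mul(-1, X)))
Function('H')(h) = -45 (Function('H')(h) = Mul(5, -9) = -45)
Add(Function('P')(-6, -15), Mul(145, Function('H')(E))) = Add(Add(-3, Mul(-1, -6)), Mul(145, -45)) = Add(Add(-3, 6), -6525) = Add(3, -6525) = -6522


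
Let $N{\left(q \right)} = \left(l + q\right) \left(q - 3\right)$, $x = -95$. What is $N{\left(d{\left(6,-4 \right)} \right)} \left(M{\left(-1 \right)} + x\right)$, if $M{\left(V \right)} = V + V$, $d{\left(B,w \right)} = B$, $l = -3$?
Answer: $-873$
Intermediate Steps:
$N{\left(q \right)} = \left(-3 + q\right)^{2}$ ($N{\left(q \right)} = \left(-3 + q\right) \left(q - 3\right) = \left(-3 + q\right) \left(-3 + q\right) = \left(-3 + q\right)^{2}$)
$M{\left(V \right)} = 2 V$
$N{\left(d{\left(6,-4 \right)} \right)} \left(M{\left(-1 \right)} + x\right) = \left(9 + 6^{2} - 36\right) \left(2 \left(-1\right) - 95\right) = \left(9 + 36 - 36\right) \left(-2 - 95\right) = 9 \left(-97\right) = -873$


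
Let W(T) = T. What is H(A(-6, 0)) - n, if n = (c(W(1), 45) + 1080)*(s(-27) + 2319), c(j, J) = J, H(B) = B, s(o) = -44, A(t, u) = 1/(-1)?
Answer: -2559376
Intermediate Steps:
A(t, u) = -1
n = 2559375 (n = (45 + 1080)*(-44 + 2319) = 1125*2275 = 2559375)
H(A(-6, 0)) - n = -1 - 1*2559375 = -1 - 2559375 = -2559376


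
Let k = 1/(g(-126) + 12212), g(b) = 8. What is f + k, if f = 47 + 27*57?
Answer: 19380921/12220 ≈ 1586.0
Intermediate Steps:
f = 1586 (f = 47 + 1539 = 1586)
k = 1/12220 (k = 1/(8 + 12212) = 1/12220 ≈ 8.1833e-5)
f + k = 1586 + 1/12220 = 19380921/12220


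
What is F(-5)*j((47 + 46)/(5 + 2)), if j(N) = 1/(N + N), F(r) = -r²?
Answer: -175/186 ≈ -0.94086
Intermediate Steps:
j(N) = 1/(2*N)
F(-5)*j((47 + 46)/(5 + 2)) = (-1*(-5)²)*(1/(2*(((47 + 46)/(5 + 2))))) = (-1*25)*(1/(2*((93/7)))) = -25/(2*(93*(⅐))) = -25/(2*93/7) = -25*7/(2*93) = -25*7/186 = -175/186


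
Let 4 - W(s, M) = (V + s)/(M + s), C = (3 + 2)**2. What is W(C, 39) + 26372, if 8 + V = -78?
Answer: 1688125/64 ≈ 26377.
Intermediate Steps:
V = -86 (V = -8 - 78 = -86)
C = 25 (C = 5**2 = 25)
W(s, M) = 4 - (-86 + s)/(M + s)
W(C, 39) + 26372 = (86 + 3*25 + 4*39)/(39 + 25) + 26372 = (86 + 75 + 156)/64 + 26372 = (1/64)*317 + 26372 = 317/64 + 26372 = 1688125/64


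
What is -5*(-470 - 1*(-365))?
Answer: 525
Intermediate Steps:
-5*(-470 - 1*(-365)) = -5*(-470 + 365) = -5*(-105) = 525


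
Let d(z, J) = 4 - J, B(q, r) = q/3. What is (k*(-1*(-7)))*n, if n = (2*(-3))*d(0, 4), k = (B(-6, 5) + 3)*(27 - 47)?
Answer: 0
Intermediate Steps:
B(q, r) = q/3 (B(q, r) = q*(⅓) = q/3)
k = -20 (k = ((⅓)*(-6) + 3)*(27 - 47) = (-2 + 3)*(-20) = 1*(-20) = -20)
n = 0 (n = (2*(-3))*(4 - 1*4) = -6*(4 - 4) = -6*0 = 0)
(k*(-1*(-7)))*n = -(-20)*(-7)*0 = -20*7*0 = -140*0 = 0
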